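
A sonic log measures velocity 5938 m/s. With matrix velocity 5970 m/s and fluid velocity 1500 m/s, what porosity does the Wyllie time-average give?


1/V - 1/Vm = 1/5938 - 1/5970 = 9e-07
1/Vf - 1/Vm = 1/1500 - 1/5970 = 0.00049916
phi = 9e-07 / 0.00049916 = 0.0018

0.0018


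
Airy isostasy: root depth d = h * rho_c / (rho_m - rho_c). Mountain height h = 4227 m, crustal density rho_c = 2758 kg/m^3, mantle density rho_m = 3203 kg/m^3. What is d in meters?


rho_m - rho_c = 3203 - 2758 = 445
d = 4227 * 2758 / 445
= 11658066 / 445
= 26197.9 m

26197.9


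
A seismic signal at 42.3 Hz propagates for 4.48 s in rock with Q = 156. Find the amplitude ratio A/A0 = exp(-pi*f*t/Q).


pi*f*t/Q = pi*42.3*4.48/156 = 3.81631
A/A0 = exp(-3.81631) = 0.022009

0.022009


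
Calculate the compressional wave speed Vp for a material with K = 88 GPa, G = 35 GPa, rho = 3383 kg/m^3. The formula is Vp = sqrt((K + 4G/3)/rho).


First compute the effective modulus:
K + 4G/3 = 88e9 + 4*35e9/3 = 134666666666.67 Pa
Then divide by density:
134666666666.67 / 3383 = 39806877.5249 Pa/(kg/m^3)
Take the square root:
Vp = sqrt(39806877.5249) = 6309.27 m/s

6309.27


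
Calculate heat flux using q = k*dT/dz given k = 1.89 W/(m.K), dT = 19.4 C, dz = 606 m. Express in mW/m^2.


q = k * dT / dz * 1000
= 1.89 * 19.4 / 606 * 1000
= 0.060505 * 1000
= 60.505 mW/m^2

60.505


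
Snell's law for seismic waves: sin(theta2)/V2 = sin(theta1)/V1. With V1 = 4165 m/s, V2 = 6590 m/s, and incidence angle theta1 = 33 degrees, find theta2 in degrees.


sin(theta1) = sin(33 deg) = 0.544639
sin(theta2) = V2/V1 * sin(theta1) = 6590/4165 * 0.544639 = 0.861746
theta2 = arcsin(0.861746) = 59.5132 degrees

59.5132


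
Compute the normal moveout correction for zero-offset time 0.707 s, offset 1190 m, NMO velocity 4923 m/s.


x/Vnmo = 1190/4923 = 0.241723
(x/Vnmo)^2 = 0.05843
t0^2 = 0.499849
sqrt(0.499849 + 0.05843) = 0.747181
dt = 0.747181 - 0.707 = 0.040181

0.040181


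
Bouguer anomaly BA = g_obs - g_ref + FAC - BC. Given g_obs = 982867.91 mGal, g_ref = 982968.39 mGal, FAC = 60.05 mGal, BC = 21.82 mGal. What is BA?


BA = g_obs - g_ref + FAC - BC
= 982867.91 - 982968.39 + 60.05 - 21.82
= -62.25 mGal

-62.25


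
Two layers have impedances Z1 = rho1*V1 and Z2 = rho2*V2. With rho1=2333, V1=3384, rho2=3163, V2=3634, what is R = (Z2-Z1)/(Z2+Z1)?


Z1 = 2333 * 3384 = 7894872
Z2 = 3163 * 3634 = 11494342
R = (11494342 - 7894872) / (11494342 + 7894872) = 3599470 / 19389214 = 0.1856

0.1856


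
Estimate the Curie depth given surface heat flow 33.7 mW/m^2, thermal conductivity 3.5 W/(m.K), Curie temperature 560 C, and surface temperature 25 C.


T_Curie - T_surf = 560 - 25 = 535 C
Convert q to W/m^2: 33.7 mW/m^2 = 0.0337 W/m^2
d = 535 * 3.5 / 0.0337 = 55563.8 m

55563.8


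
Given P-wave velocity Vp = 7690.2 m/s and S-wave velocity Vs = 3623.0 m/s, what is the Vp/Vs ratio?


Vp/Vs = 7690.2 / 3623.0
= 2.1226

2.1226


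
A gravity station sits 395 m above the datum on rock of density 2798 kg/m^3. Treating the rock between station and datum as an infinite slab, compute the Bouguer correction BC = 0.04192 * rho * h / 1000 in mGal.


BC = 0.04192 * rho * h / 1000
= 0.04192 * 2798 * 395 / 1000
= 46.3304 mGal

46.3304


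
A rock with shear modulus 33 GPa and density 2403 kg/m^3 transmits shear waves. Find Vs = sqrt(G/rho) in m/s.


Convert G to Pa: G = 33e9 Pa
Compute G/rho = 33e9 / 2403 = 13732833.9576
Vs = sqrt(13732833.9576) = 3705.78 m/s

3705.78


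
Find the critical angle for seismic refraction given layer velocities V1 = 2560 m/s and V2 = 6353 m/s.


V1/V2 = 2560/6353 = 0.402959
theta_c = arcsin(0.402959) = 23.7633 degrees

23.7633


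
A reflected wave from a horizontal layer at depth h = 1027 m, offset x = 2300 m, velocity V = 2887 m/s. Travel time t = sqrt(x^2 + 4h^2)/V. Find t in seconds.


x^2 + 4h^2 = 2300^2 + 4*1027^2 = 5290000 + 4218916 = 9508916
sqrt(9508916) = 3083.653
t = 3083.653 / 2887 = 1.0681 s

1.0681


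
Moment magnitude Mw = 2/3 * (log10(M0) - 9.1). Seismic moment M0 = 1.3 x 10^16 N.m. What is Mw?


log10(M0) = log10(1.3 x 10^16) = 16.1139
Mw = 2/3 * (16.1139 - 9.1)
= 2/3 * 7.0139
= 4.68

4.68


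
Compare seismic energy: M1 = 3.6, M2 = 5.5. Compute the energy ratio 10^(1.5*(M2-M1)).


M2 - M1 = 5.5 - 3.6 = 1.9
1.5 * 1.9 = 2.85
ratio = 10^2.85 = 707.95

707.95


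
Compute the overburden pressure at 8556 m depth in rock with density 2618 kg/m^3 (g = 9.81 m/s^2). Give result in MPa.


P = rho * g * z / 1e6
= 2618 * 9.81 * 8556 / 1e6
= 219740154.48 / 1e6
= 219.7402 MPa

219.7402


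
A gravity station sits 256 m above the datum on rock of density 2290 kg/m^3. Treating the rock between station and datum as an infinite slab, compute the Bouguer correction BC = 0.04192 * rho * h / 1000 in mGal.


BC = 0.04192 * rho * h / 1000
= 0.04192 * 2290 * 256 / 1000
= 24.5752 mGal

24.5752


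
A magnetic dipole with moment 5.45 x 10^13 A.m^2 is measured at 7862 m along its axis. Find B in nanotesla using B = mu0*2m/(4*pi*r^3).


m = 5.45 x 10^13 = 54500000000000 A.m^2
2m = 109000000000000 A.m^2
r^3 = 7862^3 = 485958427928
B = (4pi*10^-7) * 109000000000000 / (4*pi * 485958427928) * 1e9
= 136973439.696515 / 6106733708514.6 * 1e9
= 22429.9022 nT

22429.9022


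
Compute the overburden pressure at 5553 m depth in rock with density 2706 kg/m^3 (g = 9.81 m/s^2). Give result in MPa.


P = rho * g * z / 1e6
= 2706 * 9.81 * 5553 / 1e6
= 147409160.58 / 1e6
= 147.4092 MPa

147.4092


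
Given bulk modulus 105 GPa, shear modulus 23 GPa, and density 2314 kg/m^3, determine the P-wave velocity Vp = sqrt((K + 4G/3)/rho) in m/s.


First compute the effective modulus:
K + 4G/3 = 105e9 + 4*23e9/3 = 135666666666.67 Pa
Then divide by density:
135666666666.67 / 2314 = 58628637.2803 Pa/(kg/m^3)
Take the square root:
Vp = sqrt(58628637.2803) = 7656.93 m/s

7656.93


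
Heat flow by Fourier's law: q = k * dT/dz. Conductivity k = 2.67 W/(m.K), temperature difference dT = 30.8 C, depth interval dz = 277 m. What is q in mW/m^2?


q = k * dT / dz * 1000
= 2.67 * 30.8 / 277 * 1000
= 0.296881 * 1000
= 296.8809 mW/m^2

296.8809


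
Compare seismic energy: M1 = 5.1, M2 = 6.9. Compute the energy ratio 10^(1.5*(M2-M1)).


M2 - M1 = 6.9 - 5.1 = 1.8
1.5 * 1.8 = 2.7
ratio = 10^2.7 = 501.19

501.19


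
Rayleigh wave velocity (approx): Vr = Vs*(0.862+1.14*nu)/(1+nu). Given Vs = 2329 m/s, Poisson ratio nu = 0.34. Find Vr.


Numerator factor = 0.862 + 1.14*0.34 = 1.2496
Denominator = 1 + 0.34 = 1.34
Vr = 2329 * 1.2496 / 1.34 = 2171.88 m/s

2171.88


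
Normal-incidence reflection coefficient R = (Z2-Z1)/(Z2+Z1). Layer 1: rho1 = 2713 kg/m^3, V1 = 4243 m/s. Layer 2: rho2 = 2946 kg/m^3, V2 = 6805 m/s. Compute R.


Z1 = 2713 * 4243 = 11511259
Z2 = 2946 * 6805 = 20047530
R = (20047530 - 11511259) / (20047530 + 11511259) = 8536271 / 31558789 = 0.2705

0.2705


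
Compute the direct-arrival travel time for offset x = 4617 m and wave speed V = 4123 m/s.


t = x / V
= 4617 / 4123
= 1.1198 s

1.1198


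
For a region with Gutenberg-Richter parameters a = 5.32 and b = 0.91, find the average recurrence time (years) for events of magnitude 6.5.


log10(N) = 5.32 - 0.91*6.5 = -0.595
N = 10^-0.595 = 0.254097
T = 1/N = 1/0.254097 = 3.9355 years

3.9355


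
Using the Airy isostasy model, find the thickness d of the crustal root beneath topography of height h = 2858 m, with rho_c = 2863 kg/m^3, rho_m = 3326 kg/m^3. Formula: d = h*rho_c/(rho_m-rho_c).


rho_m - rho_c = 3326 - 2863 = 463
d = 2858 * 2863 / 463
= 8182454 / 463
= 17672.69 m

17672.69


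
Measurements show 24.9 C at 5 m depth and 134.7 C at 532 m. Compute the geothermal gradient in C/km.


dT = 134.7 - 24.9 = 109.8 C
dz = 532 - 5 = 527 m
gradient = dT/dz * 1000 = 109.8/527 * 1000 = 208.3491 C/km

208.3491


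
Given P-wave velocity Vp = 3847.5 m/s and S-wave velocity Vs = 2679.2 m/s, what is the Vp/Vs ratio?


Vp/Vs = 3847.5 / 2679.2
= 1.4361

1.4361


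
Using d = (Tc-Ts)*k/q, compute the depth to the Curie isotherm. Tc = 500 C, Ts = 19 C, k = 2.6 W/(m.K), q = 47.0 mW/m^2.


T_Curie - T_surf = 500 - 19 = 481 C
Convert q to W/m^2: 47.0 mW/m^2 = 0.047 W/m^2
d = 481 * 2.6 / 0.047 = 26608.51 m

26608.51


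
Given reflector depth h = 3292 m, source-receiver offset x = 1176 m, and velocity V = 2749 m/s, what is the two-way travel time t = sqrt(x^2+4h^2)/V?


x^2 + 4h^2 = 1176^2 + 4*3292^2 = 1382976 + 43349056 = 44732032
sqrt(44732032) = 6688.201
t = 6688.201 / 2749 = 2.433 s

2.433


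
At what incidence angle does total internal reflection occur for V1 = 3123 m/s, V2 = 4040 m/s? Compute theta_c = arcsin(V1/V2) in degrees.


V1/V2 = 3123/4040 = 0.77302
theta_c = arcsin(0.77302) = 50.6258 degrees

50.6258


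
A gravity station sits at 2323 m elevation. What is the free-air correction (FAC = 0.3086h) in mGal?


FAC = 0.3086 * h
= 0.3086 * 2323
= 716.8778 mGal

716.8778


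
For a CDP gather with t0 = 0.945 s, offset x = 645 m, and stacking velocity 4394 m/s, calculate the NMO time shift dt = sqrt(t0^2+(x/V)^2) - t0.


x/Vnmo = 645/4394 = 0.146791
(x/Vnmo)^2 = 0.021548
t0^2 = 0.893025
sqrt(0.893025 + 0.021548) = 0.956333
dt = 0.956333 - 0.945 = 0.011333

0.011333


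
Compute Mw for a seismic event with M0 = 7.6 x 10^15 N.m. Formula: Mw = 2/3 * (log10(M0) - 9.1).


log10(M0) = log10(7.6 x 10^15) = 15.8808
Mw = 2/3 * (15.8808 - 9.1)
= 2/3 * 6.7808
= 4.52

4.52


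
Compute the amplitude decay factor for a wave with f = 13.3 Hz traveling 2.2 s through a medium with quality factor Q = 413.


pi*f*t/Q = pi*13.3*2.2/413 = 0.222574
A/A0 = exp(-0.222574) = 0.800456

0.800456


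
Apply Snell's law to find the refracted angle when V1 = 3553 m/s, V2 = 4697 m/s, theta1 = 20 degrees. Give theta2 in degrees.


sin(theta1) = sin(20 deg) = 0.34202
sin(theta2) = V2/V1 * sin(theta1) = 4697/3553 * 0.34202 = 0.452144
theta2 = arcsin(0.452144) = 26.8813 degrees

26.8813


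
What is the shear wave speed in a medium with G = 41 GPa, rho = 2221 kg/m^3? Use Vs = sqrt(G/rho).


Convert G to Pa: G = 41e9 Pa
Compute G/rho = 41e9 / 2221 = 18460153.0842
Vs = sqrt(18460153.0842) = 4296.53 m/s

4296.53


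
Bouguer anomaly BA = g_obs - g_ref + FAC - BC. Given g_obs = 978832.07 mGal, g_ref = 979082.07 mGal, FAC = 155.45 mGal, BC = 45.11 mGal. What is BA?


BA = g_obs - g_ref + FAC - BC
= 978832.07 - 979082.07 + 155.45 - 45.11
= -139.66 mGal

-139.66


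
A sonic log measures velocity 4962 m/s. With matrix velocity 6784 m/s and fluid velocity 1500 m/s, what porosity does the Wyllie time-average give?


1/V - 1/Vm = 1/4962 - 1/6784 = 5.413e-05
1/Vf - 1/Vm = 1/1500 - 1/6784 = 0.00051926
phi = 5.413e-05 / 0.00051926 = 0.1042

0.1042


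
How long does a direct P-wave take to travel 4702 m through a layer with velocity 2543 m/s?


t = x / V
= 4702 / 2543
= 1.849 s

1.849


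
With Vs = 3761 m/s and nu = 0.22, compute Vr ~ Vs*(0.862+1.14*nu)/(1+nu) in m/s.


Numerator factor = 0.862 + 1.14*0.22 = 1.1128
Denominator = 1 + 0.22 = 1.22
Vr = 3761 * 1.1128 / 1.22 = 3430.53 m/s

3430.53


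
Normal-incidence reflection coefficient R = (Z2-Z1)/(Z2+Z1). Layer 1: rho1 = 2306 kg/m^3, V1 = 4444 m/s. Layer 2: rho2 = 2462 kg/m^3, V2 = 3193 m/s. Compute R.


Z1 = 2306 * 4444 = 10247864
Z2 = 2462 * 3193 = 7861166
R = (7861166 - 10247864) / (7861166 + 10247864) = -2386698 / 18109030 = -0.1318

-0.1318


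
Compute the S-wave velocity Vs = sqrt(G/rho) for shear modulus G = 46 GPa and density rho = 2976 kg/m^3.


Convert G to Pa: G = 46e9 Pa
Compute G/rho = 46e9 / 2976 = 15456989.2473
Vs = sqrt(15456989.2473) = 3931.54 m/s

3931.54


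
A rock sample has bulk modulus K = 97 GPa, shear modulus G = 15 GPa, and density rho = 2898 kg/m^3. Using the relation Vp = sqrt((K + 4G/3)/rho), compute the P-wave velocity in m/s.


First compute the effective modulus:
K + 4G/3 = 97e9 + 4*15e9/3 = 117000000000.0 Pa
Then divide by density:
117000000000.0 / 2898 = 40372670.8075 Pa/(kg/m^3)
Take the square root:
Vp = sqrt(40372670.8075) = 6353.95 m/s

6353.95


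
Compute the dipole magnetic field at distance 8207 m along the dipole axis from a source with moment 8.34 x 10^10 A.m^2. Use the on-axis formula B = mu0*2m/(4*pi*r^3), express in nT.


m = 8.34 x 10^10 = 83400000000 A.m^2
2m = 166800000000 A.m^2
r^3 = 8207^3 = 552781245743
B = (4pi*10^-7) * 166800000000 / (4*pi * 552781245743) * 1e9
= 209607.061848 / 6946454002673.69 * 1e9
= 30.1747 nT

30.1747


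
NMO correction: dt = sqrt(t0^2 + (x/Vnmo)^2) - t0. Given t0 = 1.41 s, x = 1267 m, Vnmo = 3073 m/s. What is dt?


x/Vnmo = 1267/3073 = 0.412301
(x/Vnmo)^2 = 0.169992
t0^2 = 1.9881
sqrt(1.9881 + 0.169992) = 1.469045
dt = 1.469045 - 1.41 = 0.059045

0.059045


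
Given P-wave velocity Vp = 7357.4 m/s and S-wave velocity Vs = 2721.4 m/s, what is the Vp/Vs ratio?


Vp/Vs = 7357.4 / 2721.4
= 2.7035

2.7035


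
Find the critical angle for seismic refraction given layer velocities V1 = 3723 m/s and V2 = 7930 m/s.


V1/V2 = 3723/7930 = 0.469483
theta_c = arcsin(0.469483) = 28.0007 degrees

28.0007


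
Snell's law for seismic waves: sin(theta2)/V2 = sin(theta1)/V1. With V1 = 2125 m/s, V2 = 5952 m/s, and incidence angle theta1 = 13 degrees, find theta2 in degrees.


sin(theta1) = sin(13 deg) = 0.224951
sin(theta2) = V2/V1 * sin(theta1) = 5952/2125 * 0.224951 = 0.630075
theta2 = arcsin(0.630075) = 39.0556 degrees

39.0556


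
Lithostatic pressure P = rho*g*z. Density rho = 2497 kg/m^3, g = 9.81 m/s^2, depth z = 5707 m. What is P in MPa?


P = rho * g * z / 1e6
= 2497 * 9.81 * 5707 / 1e6
= 139796217.99 / 1e6
= 139.7962 MPa

139.7962


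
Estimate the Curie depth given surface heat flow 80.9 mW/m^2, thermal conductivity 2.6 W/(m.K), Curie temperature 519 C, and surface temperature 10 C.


T_Curie - T_surf = 519 - 10 = 509 C
Convert q to W/m^2: 80.9 mW/m^2 = 0.0809 W/m^2
d = 509 * 2.6 / 0.0809 = 16358.47 m

16358.47


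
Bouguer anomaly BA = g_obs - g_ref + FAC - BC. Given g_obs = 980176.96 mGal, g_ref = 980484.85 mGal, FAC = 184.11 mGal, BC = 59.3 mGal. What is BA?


BA = g_obs - g_ref + FAC - BC
= 980176.96 - 980484.85 + 184.11 - 59.3
= -183.08 mGal

-183.08


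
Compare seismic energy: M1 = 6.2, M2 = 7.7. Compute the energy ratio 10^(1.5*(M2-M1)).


M2 - M1 = 7.7 - 6.2 = 1.5
1.5 * 1.5 = 2.25
ratio = 10^2.25 = 177.83

177.83


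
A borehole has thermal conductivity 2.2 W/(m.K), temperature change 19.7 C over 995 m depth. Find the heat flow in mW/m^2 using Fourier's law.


q = k * dT / dz * 1000
= 2.2 * 19.7 / 995 * 1000
= 0.043558 * 1000
= 43.5578 mW/m^2

43.5578


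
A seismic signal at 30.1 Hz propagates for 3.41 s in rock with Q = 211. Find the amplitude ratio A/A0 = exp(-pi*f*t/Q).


pi*f*t/Q = pi*30.1*3.41/211 = 1.528228
A/A0 = exp(-1.528228) = 0.21692

0.21692


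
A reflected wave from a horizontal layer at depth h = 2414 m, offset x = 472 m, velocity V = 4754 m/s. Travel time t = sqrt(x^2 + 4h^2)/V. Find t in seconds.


x^2 + 4h^2 = 472^2 + 4*2414^2 = 222784 + 23309584 = 23532368
sqrt(23532368) = 4851.0172
t = 4851.0172 / 4754 = 1.0204 s

1.0204


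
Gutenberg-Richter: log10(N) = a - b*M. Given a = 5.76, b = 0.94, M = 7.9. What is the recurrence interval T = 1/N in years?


log10(N) = 5.76 - 0.94*7.9 = -1.666
N = 10^-1.666 = 0.021577
T = 1/N = 1/0.021577 = 46.3447 years

46.3447


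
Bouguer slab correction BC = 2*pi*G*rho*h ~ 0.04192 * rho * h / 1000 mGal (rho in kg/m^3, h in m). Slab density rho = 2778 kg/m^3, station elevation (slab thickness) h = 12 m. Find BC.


BC = 0.04192 * rho * h / 1000
= 0.04192 * 2778 * 12 / 1000
= 1.3974 mGal

1.3974


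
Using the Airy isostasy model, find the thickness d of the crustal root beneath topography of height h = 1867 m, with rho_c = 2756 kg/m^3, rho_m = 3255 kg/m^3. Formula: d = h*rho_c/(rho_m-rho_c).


rho_m - rho_c = 3255 - 2756 = 499
d = 1867 * 2756 / 499
= 5145452 / 499
= 10311.53 m

10311.53


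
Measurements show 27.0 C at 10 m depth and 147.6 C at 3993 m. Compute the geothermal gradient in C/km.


dT = 147.6 - 27.0 = 120.6 C
dz = 3993 - 10 = 3983 m
gradient = dT/dz * 1000 = 120.6/3983 * 1000 = 30.2787 C/km

30.2787


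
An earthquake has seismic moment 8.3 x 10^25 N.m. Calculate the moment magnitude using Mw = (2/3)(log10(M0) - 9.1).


log10(M0) = log10(8.3 x 10^25) = 25.9191
Mw = 2/3 * (25.9191 - 9.1)
= 2/3 * 16.8191
= 11.21

11.21


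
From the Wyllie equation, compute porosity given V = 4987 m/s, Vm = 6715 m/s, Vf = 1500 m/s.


1/V - 1/Vm = 1/4987 - 1/6715 = 5.16e-05
1/Vf - 1/Vm = 1/1500 - 1/6715 = 0.00051775
phi = 5.16e-05 / 0.00051775 = 0.0997

0.0997


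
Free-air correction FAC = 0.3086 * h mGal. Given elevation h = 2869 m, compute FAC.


FAC = 0.3086 * h
= 0.3086 * 2869
= 885.3734 mGal

885.3734


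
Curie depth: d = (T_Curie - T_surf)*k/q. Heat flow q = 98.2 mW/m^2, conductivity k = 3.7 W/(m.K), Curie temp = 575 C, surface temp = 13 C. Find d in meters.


T_Curie - T_surf = 575 - 13 = 562 C
Convert q to W/m^2: 98.2 mW/m^2 = 0.0982 W/m^2
d = 562 * 3.7 / 0.0982 = 21175.15 m

21175.15


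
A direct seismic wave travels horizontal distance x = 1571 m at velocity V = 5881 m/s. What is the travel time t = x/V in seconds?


t = x / V
= 1571 / 5881
= 0.2671 s

0.2671


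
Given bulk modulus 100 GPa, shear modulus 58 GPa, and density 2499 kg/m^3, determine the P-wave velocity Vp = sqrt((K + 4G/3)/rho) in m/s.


First compute the effective modulus:
K + 4G/3 = 100e9 + 4*58e9/3 = 177333333333.33 Pa
Then divide by density:
177333333333.33 / 2499 = 70961718.0205 Pa/(kg/m^3)
Take the square root:
Vp = sqrt(70961718.0205) = 8423.88 m/s

8423.88


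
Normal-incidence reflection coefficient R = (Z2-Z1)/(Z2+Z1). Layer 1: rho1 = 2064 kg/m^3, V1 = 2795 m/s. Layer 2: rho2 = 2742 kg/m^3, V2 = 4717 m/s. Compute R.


Z1 = 2064 * 2795 = 5768880
Z2 = 2742 * 4717 = 12934014
R = (12934014 - 5768880) / (12934014 + 5768880) = 7165134 / 18702894 = 0.3831

0.3831


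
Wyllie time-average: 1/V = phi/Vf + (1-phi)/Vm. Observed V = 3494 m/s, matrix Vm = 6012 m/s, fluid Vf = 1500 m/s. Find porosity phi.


1/V - 1/Vm = 1/3494 - 1/6012 = 0.00011987
1/Vf - 1/Vm = 1/1500 - 1/6012 = 0.00050033
phi = 0.00011987 / 0.00050033 = 0.2396

0.2396


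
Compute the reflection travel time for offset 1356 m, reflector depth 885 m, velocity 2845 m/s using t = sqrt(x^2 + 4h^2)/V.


x^2 + 4h^2 = 1356^2 + 4*885^2 = 1838736 + 3132900 = 4971636
sqrt(4971636) = 2229.7166
t = 2229.7166 / 2845 = 0.7837 s

0.7837


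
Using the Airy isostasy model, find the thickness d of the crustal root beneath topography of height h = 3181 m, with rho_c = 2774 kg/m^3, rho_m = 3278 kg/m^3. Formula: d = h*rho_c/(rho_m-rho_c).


rho_m - rho_c = 3278 - 2774 = 504
d = 3181 * 2774 / 504
= 8824094 / 504
= 17508.12 m

17508.12


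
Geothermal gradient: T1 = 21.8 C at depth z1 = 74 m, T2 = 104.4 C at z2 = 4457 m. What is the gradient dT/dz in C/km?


dT = 104.4 - 21.8 = 82.6 C
dz = 4457 - 74 = 4383 m
gradient = dT/dz * 1000 = 82.6/4383 * 1000 = 18.8455 C/km

18.8455


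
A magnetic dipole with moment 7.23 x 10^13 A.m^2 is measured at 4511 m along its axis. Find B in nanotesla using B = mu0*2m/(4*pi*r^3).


m = 7.23 x 10^13 = 72300000000000 A.m^2
2m = 144600000000000 A.m^2
r^3 = 4511^3 = 91794884831
B = (4pi*10^-7) * 144600000000000 / (4*pi * 91794884831) * 1e9
= 181709719.083634 / 1153528543288.76 * 1e9
= 157525.1173 nT

157525.1173


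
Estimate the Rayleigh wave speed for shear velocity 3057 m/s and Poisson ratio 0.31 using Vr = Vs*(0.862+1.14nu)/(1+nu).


Numerator factor = 0.862 + 1.14*0.31 = 1.2154
Denominator = 1 + 0.31 = 1.31
Vr = 3057 * 1.2154 / 1.31 = 2836.24 m/s

2836.24


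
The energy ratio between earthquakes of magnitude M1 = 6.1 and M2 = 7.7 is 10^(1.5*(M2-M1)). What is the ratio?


M2 - M1 = 7.7 - 6.1 = 1.6
1.5 * 1.6 = 2.4
ratio = 10^2.4 = 251.19

251.19


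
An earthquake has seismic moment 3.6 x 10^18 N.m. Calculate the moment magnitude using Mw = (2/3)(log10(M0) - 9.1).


log10(M0) = log10(3.6 x 10^18) = 18.5563
Mw = 2/3 * (18.5563 - 9.1)
= 2/3 * 9.4563
= 6.3

6.3


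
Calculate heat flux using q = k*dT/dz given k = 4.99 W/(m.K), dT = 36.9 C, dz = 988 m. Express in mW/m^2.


q = k * dT / dz * 1000
= 4.99 * 36.9 / 988 * 1000
= 0.186367 * 1000
= 186.3674 mW/m^2

186.3674


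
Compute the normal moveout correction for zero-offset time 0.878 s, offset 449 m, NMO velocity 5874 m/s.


x/Vnmo = 449/5874 = 0.076439
(x/Vnmo)^2 = 0.005843
t0^2 = 0.770884
sqrt(0.770884 + 0.005843) = 0.881321
dt = 0.881321 - 0.878 = 0.003321

0.003321


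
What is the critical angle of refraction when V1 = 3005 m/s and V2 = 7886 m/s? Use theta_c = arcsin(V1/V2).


V1/V2 = 3005/7886 = 0.381055
theta_c = arcsin(0.381055) = 22.399 degrees

22.399


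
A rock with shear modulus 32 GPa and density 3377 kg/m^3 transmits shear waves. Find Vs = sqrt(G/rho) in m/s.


Convert G to Pa: G = 32e9 Pa
Compute G/rho = 32e9 / 3377 = 9475866.1534
Vs = sqrt(9475866.1534) = 3078.29 m/s

3078.29


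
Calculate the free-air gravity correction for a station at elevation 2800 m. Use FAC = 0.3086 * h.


FAC = 0.3086 * h
= 0.3086 * 2800
= 864.08 mGal

864.08


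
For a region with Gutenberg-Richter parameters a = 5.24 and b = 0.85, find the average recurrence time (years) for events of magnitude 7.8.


log10(N) = 5.24 - 0.85*7.8 = -1.39
N = 10^-1.39 = 0.040738
T = 1/N = 1/0.040738 = 24.5471 years

24.5471


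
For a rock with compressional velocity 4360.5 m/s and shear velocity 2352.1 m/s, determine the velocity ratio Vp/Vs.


Vp/Vs = 4360.5 / 2352.1
= 1.8539

1.8539


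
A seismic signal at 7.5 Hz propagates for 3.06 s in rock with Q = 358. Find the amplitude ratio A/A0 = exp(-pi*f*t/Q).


pi*f*t/Q = pi*7.5*3.06/358 = 0.201395
A/A0 = exp(-0.201395) = 0.817589

0.817589


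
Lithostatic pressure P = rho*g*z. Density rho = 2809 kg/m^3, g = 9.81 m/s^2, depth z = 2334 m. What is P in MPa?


P = rho * g * z / 1e6
= 2809 * 9.81 * 2334 / 1e6
= 64316380.86 / 1e6
= 64.3164 MPa

64.3164


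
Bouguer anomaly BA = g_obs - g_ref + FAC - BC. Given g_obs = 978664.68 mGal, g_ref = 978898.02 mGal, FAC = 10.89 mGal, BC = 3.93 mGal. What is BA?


BA = g_obs - g_ref + FAC - BC
= 978664.68 - 978898.02 + 10.89 - 3.93
= -226.38 mGal

-226.38


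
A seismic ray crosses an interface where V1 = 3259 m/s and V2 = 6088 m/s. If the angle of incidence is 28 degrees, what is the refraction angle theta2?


sin(theta1) = sin(28 deg) = 0.469472
sin(theta2) = V2/V1 * sin(theta1) = 6088/3259 * 0.469472 = 0.877
theta2 = arcsin(0.877) = 61.2826 degrees

61.2826


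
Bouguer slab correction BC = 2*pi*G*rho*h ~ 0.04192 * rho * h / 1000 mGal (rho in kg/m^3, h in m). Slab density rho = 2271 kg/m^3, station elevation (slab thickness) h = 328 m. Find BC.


BC = 0.04192 * rho * h / 1000
= 0.04192 * 2271 * 328 / 1000
= 31.2257 mGal

31.2257


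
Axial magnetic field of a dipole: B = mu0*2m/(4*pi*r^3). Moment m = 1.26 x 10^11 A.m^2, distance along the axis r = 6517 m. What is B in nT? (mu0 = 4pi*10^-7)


m = 1.26 x 10^11 = 126000000000 A.m^2
2m = 252000000000 A.m^2
r^3 = 6517^3 = 276785390413
B = (4pi*10^-7) * 252000000000 / (4*pi * 276785390413) * 1e9
= 316672.539482 / 3478187796569.85 * 1e9
= 91.0453 nT

91.0453


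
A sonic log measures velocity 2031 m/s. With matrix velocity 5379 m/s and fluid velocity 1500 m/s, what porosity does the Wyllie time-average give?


1/V - 1/Vm = 1/2031 - 1/5379 = 0.00030646
1/Vf - 1/Vm = 1/1500 - 1/5379 = 0.00048076
phi = 0.00030646 / 0.00048076 = 0.6375

0.6375


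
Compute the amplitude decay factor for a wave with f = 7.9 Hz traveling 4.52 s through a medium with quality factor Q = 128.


pi*f*t/Q = pi*7.9*4.52/128 = 0.876406
A/A0 = exp(-0.876406) = 0.416276

0.416276


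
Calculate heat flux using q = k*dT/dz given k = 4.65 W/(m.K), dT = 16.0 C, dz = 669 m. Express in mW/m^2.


q = k * dT / dz * 1000
= 4.65 * 16.0 / 669 * 1000
= 0.111211 * 1000
= 111.2108 mW/m^2

111.2108


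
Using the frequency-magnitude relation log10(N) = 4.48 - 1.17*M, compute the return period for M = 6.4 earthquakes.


log10(N) = 4.48 - 1.17*6.4 = -3.008
N = 10^-3.008 = 0.000982
T = 1/N = 1/0.000982 = 1018.5914 years

1018.5914


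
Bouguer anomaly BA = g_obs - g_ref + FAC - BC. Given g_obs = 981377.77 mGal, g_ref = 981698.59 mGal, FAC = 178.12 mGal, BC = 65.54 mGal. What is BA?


BA = g_obs - g_ref + FAC - BC
= 981377.77 - 981698.59 + 178.12 - 65.54
= -208.24 mGal

-208.24


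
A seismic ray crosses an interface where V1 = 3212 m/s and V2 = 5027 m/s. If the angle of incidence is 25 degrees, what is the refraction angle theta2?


sin(theta1) = sin(25 deg) = 0.422618
sin(theta2) = V2/V1 * sin(theta1) = 5027/3212 * 0.422618 = 0.661427
theta2 = arcsin(0.661427) = 41.4088 degrees

41.4088


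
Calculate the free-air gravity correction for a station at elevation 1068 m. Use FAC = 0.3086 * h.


FAC = 0.3086 * h
= 0.3086 * 1068
= 329.5848 mGal

329.5848


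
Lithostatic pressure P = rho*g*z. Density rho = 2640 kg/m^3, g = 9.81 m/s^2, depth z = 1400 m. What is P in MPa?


P = rho * g * z / 1e6
= 2640 * 9.81 * 1400 / 1e6
= 36257760.0 / 1e6
= 36.2578 MPa

36.2578


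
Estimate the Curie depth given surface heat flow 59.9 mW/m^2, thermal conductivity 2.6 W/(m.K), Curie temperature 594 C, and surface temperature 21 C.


T_Curie - T_surf = 594 - 21 = 573 C
Convert q to W/m^2: 59.9 mW/m^2 = 0.0599 W/m^2
d = 573 * 2.6 / 0.0599 = 24871.45 m

24871.45


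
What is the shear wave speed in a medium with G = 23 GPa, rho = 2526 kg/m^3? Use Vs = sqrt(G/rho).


Convert G to Pa: G = 23e9 Pa
Compute G/rho = 23e9 / 2526 = 9105304.8298
Vs = sqrt(9105304.8298) = 3017.5 m/s

3017.5


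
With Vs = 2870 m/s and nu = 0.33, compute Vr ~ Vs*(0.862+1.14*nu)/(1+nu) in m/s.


Numerator factor = 0.862 + 1.14*0.33 = 1.2382
Denominator = 1 + 0.33 = 1.33
Vr = 2870 * 1.2382 / 1.33 = 2671.91 m/s

2671.91


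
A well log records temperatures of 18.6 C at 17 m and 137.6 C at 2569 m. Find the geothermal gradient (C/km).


dT = 137.6 - 18.6 = 119.0 C
dz = 2569 - 17 = 2552 m
gradient = dT/dz * 1000 = 119.0/2552 * 1000 = 46.6301 C/km

46.6301


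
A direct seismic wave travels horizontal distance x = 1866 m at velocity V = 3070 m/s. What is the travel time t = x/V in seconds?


t = x / V
= 1866 / 3070
= 0.6078 s

0.6078


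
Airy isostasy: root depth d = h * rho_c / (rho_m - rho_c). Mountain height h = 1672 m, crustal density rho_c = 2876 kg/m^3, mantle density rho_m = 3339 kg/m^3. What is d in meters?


rho_m - rho_c = 3339 - 2876 = 463
d = 1672 * 2876 / 463
= 4808672 / 463
= 10385.9 m

10385.9


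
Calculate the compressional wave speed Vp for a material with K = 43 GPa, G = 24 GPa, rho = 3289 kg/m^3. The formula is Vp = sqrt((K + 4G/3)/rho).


First compute the effective modulus:
K + 4G/3 = 43e9 + 4*24e9/3 = 75000000000.0 Pa
Then divide by density:
75000000000.0 / 3289 = 22803283.6728 Pa/(kg/m^3)
Take the square root:
Vp = sqrt(22803283.6728) = 4775.28 m/s

4775.28


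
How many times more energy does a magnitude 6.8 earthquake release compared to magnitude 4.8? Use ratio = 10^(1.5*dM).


M2 - M1 = 6.8 - 4.8 = 2.0
1.5 * 2.0 = 3.0
ratio = 10^3.0 = 1000.0

1000.0


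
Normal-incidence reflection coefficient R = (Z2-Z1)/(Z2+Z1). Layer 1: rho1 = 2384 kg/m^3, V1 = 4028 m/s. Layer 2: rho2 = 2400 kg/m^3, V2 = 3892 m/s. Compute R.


Z1 = 2384 * 4028 = 9602752
Z2 = 2400 * 3892 = 9340800
R = (9340800 - 9602752) / (9340800 + 9602752) = -261952 / 18943552 = -0.0138

-0.0138


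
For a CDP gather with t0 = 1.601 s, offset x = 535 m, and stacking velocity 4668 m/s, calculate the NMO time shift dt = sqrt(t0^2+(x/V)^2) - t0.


x/Vnmo = 535/4668 = 0.11461
(x/Vnmo)^2 = 0.013135
t0^2 = 2.563201
sqrt(2.563201 + 0.013135) = 1.605097
dt = 1.605097 - 1.601 = 0.004097

0.004097


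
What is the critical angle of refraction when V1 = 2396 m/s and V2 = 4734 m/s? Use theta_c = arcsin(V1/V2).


V1/V2 = 2396/4734 = 0.506126
theta_c = arcsin(0.506126) = 30.4061 degrees

30.4061


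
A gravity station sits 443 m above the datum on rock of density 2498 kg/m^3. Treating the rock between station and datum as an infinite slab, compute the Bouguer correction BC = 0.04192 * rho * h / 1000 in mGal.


BC = 0.04192 * rho * h / 1000
= 0.04192 * 2498 * 443 / 1000
= 46.3893 mGal

46.3893


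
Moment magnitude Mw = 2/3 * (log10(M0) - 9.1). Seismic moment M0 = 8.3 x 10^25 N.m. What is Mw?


log10(M0) = log10(8.3 x 10^25) = 25.9191
Mw = 2/3 * (25.9191 - 9.1)
= 2/3 * 16.8191
= 11.21

11.21


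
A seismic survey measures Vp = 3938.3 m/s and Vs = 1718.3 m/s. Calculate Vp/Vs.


Vp/Vs = 3938.3 / 1718.3
= 2.292

2.292


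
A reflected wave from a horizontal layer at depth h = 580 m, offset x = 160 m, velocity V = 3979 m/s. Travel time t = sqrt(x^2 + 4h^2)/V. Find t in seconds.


x^2 + 4h^2 = 160^2 + 4*580^2 = 25600 + 1345600 = 1371200
sqrt(1371200) = 1170.9825
t = 1170.9825 / 3979 = 0.2943 s

0.2943


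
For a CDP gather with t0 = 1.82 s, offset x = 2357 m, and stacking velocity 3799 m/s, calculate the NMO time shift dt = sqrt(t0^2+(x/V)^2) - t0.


x/Vnmo = 2357/3799 = 0.620426
(x/Vnmo)^2 = 0.384929
t0^2 = 3.3124
sqrt(3.3124 + 0.384929) = 1.922844
dt = 1.922844 - 1.82 = 0.102844

0.102844


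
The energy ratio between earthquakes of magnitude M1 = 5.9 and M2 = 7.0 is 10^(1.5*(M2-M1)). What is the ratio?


M2 - M1 = 7.0 - 5.9 = 1.1
1.5 * 1.1 = 1.65
ratio = 10^1.65 = 44.67

44.67


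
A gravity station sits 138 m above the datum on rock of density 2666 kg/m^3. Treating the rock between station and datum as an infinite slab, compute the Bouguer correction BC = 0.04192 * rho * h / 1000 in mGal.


BC = 0.04192 * rho * h / 1000
= 0.04192 * 2666 * 138 / 1000
= 15.4227 mGal

15.4227


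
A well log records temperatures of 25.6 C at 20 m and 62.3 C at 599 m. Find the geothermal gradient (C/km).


dT = 62.3 - 25.6 = 36.7 C
dz = 599 - 20 = 579 m
gradient = dT/dz * 1000 = 36.7/579 * 1000 = 63.3851 C/km

63.3851


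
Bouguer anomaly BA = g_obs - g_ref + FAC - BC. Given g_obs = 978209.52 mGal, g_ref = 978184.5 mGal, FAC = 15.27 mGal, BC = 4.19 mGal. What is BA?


BA = g_obs - g_ref + FAC - BC
= 978209.52 - 978184.5 + 15.27 - 4.19
= 36.1 mGal

36.1


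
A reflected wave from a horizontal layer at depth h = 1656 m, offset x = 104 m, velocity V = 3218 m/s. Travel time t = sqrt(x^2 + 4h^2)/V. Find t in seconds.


x^2 + 4h^2 = 104^2 + 4*1656^2 = 10816 + 10969344 = 10980160
sqrt(10980160) = 3313.6324
t = 3313.6324 / 3218 = 1.0297 s

1.0297


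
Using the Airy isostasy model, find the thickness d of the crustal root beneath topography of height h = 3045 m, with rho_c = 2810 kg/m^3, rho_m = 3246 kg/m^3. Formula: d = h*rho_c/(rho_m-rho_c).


rho_m - rho_c = 3246 - 2810 = 436
d = 3045 * 2810 / 436
= 8556450 / 436
= 19624.89 m

19624.89


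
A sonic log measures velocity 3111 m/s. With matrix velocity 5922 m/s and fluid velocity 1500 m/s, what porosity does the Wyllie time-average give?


1/V - 1/Vm = 1/3111 - 1/5922 = 0.00015258
1/Vf - 1/Vm = 1/1500 - 1/5922 = 0.0004978
phi = 0.00015258 / 0.0004978 = 0.3065

0.3065


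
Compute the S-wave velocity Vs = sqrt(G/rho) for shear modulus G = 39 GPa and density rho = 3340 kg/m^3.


Convert G to Pa: G = 39e9 Pa
Compute G/rho = 39e9 / 3340 = 11676646.7066
Vs = sqrt(11676646.7066) = 3417.11 m/s

3417.11


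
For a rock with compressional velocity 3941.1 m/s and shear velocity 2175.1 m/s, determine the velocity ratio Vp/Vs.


Vp/Vs = 3941.1 / 2175.1
= 1.8119

1.8119


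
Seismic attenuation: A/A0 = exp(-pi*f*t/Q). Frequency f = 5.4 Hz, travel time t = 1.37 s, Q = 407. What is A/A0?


pi*f*t/Q = pi*5.4*1.37/407 = 0.057104
A/A0 = exp(-0.057104) = 0.944495

0.944495


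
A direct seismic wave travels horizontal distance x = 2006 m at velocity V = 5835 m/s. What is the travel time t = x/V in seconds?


t = x / V
= 2006 / 5835
= 0.3438 s

0.3438


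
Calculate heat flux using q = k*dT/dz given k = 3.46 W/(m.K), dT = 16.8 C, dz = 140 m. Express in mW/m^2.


q = k * dT / dz * 1000
= 3.46 * 16.8 / 140 * 1000
= 0.4152 * 1000
= 415.2 mW/m^2

415.2


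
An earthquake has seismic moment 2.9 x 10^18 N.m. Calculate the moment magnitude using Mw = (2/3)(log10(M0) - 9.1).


log10(M0) = log10(2.9 x 10^18) = 18.4624
Mw = 2/3 * (18.4624 - 9.1)
= 2/3 * 9.3624
= 6.24

6.24


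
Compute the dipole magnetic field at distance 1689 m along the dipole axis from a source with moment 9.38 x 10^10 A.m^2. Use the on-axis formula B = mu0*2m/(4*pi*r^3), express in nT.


m = 9.38 x 10^10 = 93800000000 A.m^2
2m = 187600000000 A.m^2
r^3 = 1689^3 = 4818245769
B = (4pi*10^-7) * 187600000000 / (4*pi * 4818245769) * 1e9
= 235745.112725 / 60547862044.32 * 1e9
= 3893.5332 nT

3893.5332


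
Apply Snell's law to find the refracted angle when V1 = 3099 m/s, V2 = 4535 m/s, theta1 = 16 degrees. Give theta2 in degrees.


sin(theta1) = sin(16 deg) = 0.275637
sin(theta2) = V2/V1 * sin(theta1) = 4535/3099 * 0.275637 = 0.403361
theta2 = arcsin(0.403361) = 23.7885 degrees

23.7885


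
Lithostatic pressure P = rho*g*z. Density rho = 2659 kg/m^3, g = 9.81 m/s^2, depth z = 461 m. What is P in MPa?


P = rho * g * z / 1e6
= 2659 * 9.81 * 461 / 1e6
= 12025088.19 / 1e6
= 12.0251 MPa

12.0251


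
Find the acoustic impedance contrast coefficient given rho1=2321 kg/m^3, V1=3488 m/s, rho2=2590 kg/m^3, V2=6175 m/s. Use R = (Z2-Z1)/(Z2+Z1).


Z1 = 2321 * 3488 = 8095648
Z2 = 2590 * 6175 = 15993250
R = (15993250 - 8095648) / (15993250 + 8095648) = 7897602 / 24088898 = 0.3279

0.3279


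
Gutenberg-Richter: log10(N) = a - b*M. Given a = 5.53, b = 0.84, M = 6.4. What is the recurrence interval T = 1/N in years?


log10(N) = 5.53 - 0.84*6.4 = 0.154
N = 10^0.154 = 1.425608
T = 1/N = 1/1.425608 = 0.7015 years

0.7015


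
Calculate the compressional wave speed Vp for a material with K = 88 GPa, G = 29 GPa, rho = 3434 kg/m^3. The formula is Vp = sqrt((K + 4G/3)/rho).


First compute the effective modulus:
K + 4G/3 = 88e9 + 4*29e9/3 = 126666666666.67 Pa
Then divide by density:
126666666666.67 / 3434 = 36886041.5453 Pa/(kg/m^3)
Take the square root:
Vp = sqrt(36886041.5453) = 6073.39 m/s

6073.39


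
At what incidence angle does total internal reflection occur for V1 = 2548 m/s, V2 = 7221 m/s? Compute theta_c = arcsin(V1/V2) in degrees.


V1/V2 = 2548/7221 = 0.35286
theta_c = arcsin(0.35286) = 20.6623 degrees

20.6623


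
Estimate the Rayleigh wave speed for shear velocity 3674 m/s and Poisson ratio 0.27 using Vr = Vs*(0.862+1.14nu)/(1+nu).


Numerator factor = 0.862 + 1.14*0.27 = 1.1698
Denominator = 1 + 0.27 = 1.27
Vr = 3674 * 1.1698 / 1.27 = 3384.13 m/s

3384.13


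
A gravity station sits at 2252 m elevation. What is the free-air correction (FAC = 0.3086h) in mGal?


FAC = 0.3086 * h
= 0.3086 * 2252
= 694.9672 mGal

694.9672


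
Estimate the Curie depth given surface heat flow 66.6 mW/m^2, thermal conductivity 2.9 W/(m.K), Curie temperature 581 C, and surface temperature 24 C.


T_Curie - T_surf = 581 - 24 = 557 C
Convert q to W/m^2: 66.6 mW/m^2 = 0.0666 W/m^2
d = 557 * 2.9 / 0.0666 = 24253.75 m

24253.75


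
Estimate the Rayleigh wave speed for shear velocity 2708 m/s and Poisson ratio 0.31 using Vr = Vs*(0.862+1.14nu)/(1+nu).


Numerator factor = 0.862 + 1.14*0.31 = 1.2154
Denominator = 1 + 0.31 = 1.31
Vr = 2708 * 1.2154 / 1.31 = 2512.45 m/s

2512.45


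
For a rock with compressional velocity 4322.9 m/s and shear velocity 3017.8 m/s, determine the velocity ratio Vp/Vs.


Vp/Vs = 4322.9 / 3017.8
= 1.4325

1.4325


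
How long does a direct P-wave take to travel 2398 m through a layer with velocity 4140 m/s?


t = x / V
= 2398 / 4140
= 0.5792 s

0.5792


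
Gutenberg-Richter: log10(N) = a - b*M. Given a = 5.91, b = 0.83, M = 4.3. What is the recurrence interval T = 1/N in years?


log10(N) = 5.91 - 0.83*4.3 = 2.341
N = 10^2.341 = 219.280494
T = 1/N = 1/219.280494 = 0.0046 years

0.0046


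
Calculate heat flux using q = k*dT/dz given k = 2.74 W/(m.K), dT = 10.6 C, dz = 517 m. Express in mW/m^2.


q = k * dT / dz * 1000
= 2.74 * 10.6 / 517 * 1000
= 0.056178 * 1000
= 56.1779 mW/m^2

56.1779


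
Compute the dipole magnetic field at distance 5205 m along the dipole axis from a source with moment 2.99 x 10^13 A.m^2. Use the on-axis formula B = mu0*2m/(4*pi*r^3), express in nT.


m = 2.99 x 10^13 = 29900000000000 A.m^2
2m = 59800000000000 A.m^2
r^3 = 5205^3 = 141013990125
B = (4pi*10^-7) * 59800000000000 / (4*pi * 141013990125) * 1e9
= 75146896.273868 / 1772034061720.33 * 1e9
= 42407.1398 nT

42407.1398


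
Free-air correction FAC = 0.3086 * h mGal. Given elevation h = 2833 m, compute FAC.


FAC = 0.3086 * h
= 0.3086 * 2833
= 874.2638 mGal

874.2638


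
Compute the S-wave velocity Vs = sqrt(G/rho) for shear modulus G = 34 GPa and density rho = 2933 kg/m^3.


Convert G to Pa: G = 34e9 Pa
Compute G/rho = 34e9 / 2933 = 11592226.3894
Vs = sqrt(11592226.3894) = 3404.74 m/s

3404.74


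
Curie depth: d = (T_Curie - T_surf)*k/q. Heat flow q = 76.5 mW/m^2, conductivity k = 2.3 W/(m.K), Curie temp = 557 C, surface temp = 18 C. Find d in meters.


T_Curie - T_surf = 557 - 18 = 539 C
Convert q to W/m^2: 76.5 mW/m^2 = 0.0765 W/m^2
d = 539 * 2.3 / 0.0765 = 16205.23 m

16205.23


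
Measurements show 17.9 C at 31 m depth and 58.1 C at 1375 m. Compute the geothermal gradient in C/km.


dT = 58.1 - 17.9 = 40.2 C
dz = 1375 - 31 = 1344 m
gradient = dT/dz * 1000 = 40.2/1344 * 1000 = 29.9107 C/km

29.9107


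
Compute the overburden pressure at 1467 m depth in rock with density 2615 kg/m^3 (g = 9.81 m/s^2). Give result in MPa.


P = rho * g * z / 1e6
= 2615 * 9.81 * 1467 / 1e6
= 37633171.05 / 1e6
= 37.6332 MPa

37.6332


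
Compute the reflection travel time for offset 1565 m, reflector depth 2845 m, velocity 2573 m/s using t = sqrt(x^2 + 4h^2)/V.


x^2 + 4h^2 = 1565^2 + 4*2845^2 = 2449225 + 32376100 = 34825325
sqrt(34825325) = 5901.2986
t = 5901.2986 / 2573 = 2.2935 s

2.2935


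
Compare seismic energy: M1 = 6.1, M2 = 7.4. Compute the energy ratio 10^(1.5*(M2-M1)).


M2 - M1 = 7.4 - 6.1 = 1.3
1.5 * 1.3 = 1.95
ratio = 10^1.95 = 89.13

89.13


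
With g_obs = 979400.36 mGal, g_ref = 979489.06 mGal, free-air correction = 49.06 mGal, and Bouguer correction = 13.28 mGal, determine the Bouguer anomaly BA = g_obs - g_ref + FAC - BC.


BA = g_obs - g_ref + FAC - BC
= 979400.36 - 979489.06 + 49.06 - 13.28
= -52.92 mGal

-52.92


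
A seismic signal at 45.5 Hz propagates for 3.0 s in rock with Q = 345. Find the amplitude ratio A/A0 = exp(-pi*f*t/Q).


pi*f*t/Q = pi*45.5*3.0/345 = 1.242978
A/A0 = exp(-1.242978) = 0.288524

0.288524


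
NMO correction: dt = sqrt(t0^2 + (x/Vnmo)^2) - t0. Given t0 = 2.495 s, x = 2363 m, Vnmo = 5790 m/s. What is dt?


x/Vnmo = 2363/5790 = 0.408117
(x/Vnmo)^2 = 0.16656
t0^2 = 6.225025
sqrt(6.225025 + 0.16656) = 2.528158
dt = 2.528158 - 2.495 = 0.033158

0.033158


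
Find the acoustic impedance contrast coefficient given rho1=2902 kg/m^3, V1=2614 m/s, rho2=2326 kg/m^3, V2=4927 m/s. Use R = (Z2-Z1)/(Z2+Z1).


Z1 = 2902 * 2614 = 7585828
Z2 = 2326 * 4927 = 11460202
R = (11460202 - 7585828) / (11460202 + 7585828) = 3874374 / 19046030 = 0.2034

0.2034


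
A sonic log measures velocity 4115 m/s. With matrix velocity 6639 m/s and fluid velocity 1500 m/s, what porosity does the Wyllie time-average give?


1/V - 1/Vm = 1/4115 - 1/6639 = 9.239e-05
1/Vf - 1/Vm = 1/1500 - 1/6639 = 0.00051604
phi = 9.239e-05 / 0.00051604 = 0.179

0.179


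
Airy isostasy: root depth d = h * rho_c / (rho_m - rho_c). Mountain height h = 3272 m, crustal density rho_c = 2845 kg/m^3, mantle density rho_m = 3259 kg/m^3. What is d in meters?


rho_m - rho_c = 3259 - 2845 = 414
d = 3272 * 2845 / 414
= 9308840 / 414
= 22485.12 m

22485.12
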